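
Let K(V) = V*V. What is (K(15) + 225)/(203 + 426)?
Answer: 450/629 ≈ 0.71542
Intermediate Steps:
K(V) = V**2
(K(15) + 225)/(203 + 426) = (15**2 + 225)/(203 + 426) = (225 + 225)/629 = 450*(1/629) = 450/629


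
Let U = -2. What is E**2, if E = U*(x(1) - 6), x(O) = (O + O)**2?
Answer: 16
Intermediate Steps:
x(O) = 4*O**2 (x(O) = (2*O)**2 = 4*O**2)
E = 4 (E = -2*(4*1**2 - 6) = -2*(4*1 - 6) = -2*(4 - 6) = -2*(-2) = 4)
E**2 = 4**2 = 16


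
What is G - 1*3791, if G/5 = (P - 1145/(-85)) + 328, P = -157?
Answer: -48767/17 ≈ -2868.6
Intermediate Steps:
G = 15680/17 (G = 5*((-157 - 1145/(-85)) + 328) = 5*((-157 - 1145*(-1/85)) + 328) = 5*((-157 + 229/17) + 328) = 5*(-2440/17 + 328) = 5*(3136/17) = 15680/17 ≈ 922.35)
G - 1*3791 = 15680/17 - 1*3791 = 15680/17 - 3791 = -48767/17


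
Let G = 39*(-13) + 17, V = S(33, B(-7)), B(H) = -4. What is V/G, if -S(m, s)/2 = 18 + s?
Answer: 2/35 ≈ 0.057143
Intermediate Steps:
S(m, s) = -36 - 2*s (S(m, s) = -2*(18 + s) = -36 - 2*s)
V = -28 (V = -36 - 2*(-4) = -36 + 8 = -28)
G = -490 (G = -507 + 17 = -490)
V/G = -28/(-490) = -28*(-1/490) = 2/35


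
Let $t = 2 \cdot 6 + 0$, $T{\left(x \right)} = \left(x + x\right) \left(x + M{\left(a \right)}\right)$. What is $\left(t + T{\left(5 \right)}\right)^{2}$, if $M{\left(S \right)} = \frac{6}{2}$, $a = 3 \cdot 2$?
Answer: $8464$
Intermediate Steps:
$a = 6$
$M{\left(S \right)} = 3$ ($M{\left(S \right)} = 6 \cdot \frac{1}{2} = 3$)
$T{\left(x \right)} = 2 x \left(3 + x\right)$ ($T{\left(x \right)} = \left(x + x\right) \left(x + 3\right) = 2 x \left(3 + x\right)$)
$t = 12$ ($t = 12 + 0 = 12$)
$\left(t + T{\left(5 \right)}\right)^{2} = \left(12 + 2 \cdot 5 \left(3 + 5\right)\right)^{2} = \left(12 + 2 \cdot 5 \cdot 8\right)^{2} = \left(12 + 80\right)^{2} = 92^{2} = 8464$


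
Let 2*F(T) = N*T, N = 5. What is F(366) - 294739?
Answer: -293824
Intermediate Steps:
F(T) = 5*T/2 (F(T) = (5*T)/2 = 5*T/2)
F(366) - 294739 = (5/2)*366 - 294739 = 915 - 294739 = -293824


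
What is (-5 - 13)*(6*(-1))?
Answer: 108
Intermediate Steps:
(-5 - 13)*(6*(-1)) = -18*(-6) = 108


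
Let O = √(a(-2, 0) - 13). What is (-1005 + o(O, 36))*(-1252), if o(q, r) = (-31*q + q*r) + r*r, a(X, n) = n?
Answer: -364332 - 6260*I*√13 ≈ -3.6433e+5 - 22571.0*I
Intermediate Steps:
O = I*√13 (O = √(0 - 13) = √(-13) = I*√13 ≈ 3.6056*I)
o(q, r) = r² - 31*q + q*r (o(q, r) = (-31*q + q*r) + r² = r² - 31*q + q*r)
(-1005 + o(O, 36))*(-1252) = (-1005 + (36² - 31*I*√13 + (I*√13)*36))*(-1252) = (-1005 + (1296 - 31*I*√13 + 36*I*√13))*(-1252) = (-1005 + (1296 + 5*I*√13))*(-1252) = (291 + 5*I*√13)*(-1252) = -364332 - 6260*I*√13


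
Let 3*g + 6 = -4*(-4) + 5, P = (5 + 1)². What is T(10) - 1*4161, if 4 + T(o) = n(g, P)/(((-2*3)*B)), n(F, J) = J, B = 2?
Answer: -4168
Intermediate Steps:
P = 36 (P = 6² = 36)
g = 5 (g = -2 + (-4*(-4) + 5)/3 = -2 + (16 + 5)/3 = -2 + (⅓)*21 = -2 + 7 = 5)
T(o) = -7 (T(o) = -4 + 36/((-2*3*2)) = -4 + 36/((-6*2)) = -4 + 36/(-12) = -4 + 36*(-1/12) = -4 - 3 = -7)
T(10) - 1*4161 = -7 - 1*4161 = -7 - 4161 = -4168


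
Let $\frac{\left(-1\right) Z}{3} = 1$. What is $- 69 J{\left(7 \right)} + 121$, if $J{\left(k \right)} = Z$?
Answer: $328$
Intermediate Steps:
$Z = -3$ ($Z = \left(-3\right) 1 = -3$)
$J{\left(k \right)} = -3$
$- 69 J{\left(7 \right)} + 121 = \left(-69\right) \left(-3\right) + 121 = 207 + 121 = 328$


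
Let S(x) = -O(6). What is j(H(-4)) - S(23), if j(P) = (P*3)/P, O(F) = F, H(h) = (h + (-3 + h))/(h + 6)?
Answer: 9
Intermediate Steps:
H(h) = (-3 + 2*h)/(6 + h)
j(P) = 3 (j(P) = (3*P)/P = 3)
S(x) = -6 (S(x) = -1*6 = -6)
j(H(-4)) - S(23) = 3 - 1*(-6) = 3 + 6 = 9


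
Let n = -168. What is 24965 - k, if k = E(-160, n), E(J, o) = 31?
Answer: 24934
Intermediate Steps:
k = 31
24965 - k = 24965 - 1*31 = 24965 - 31 = 24934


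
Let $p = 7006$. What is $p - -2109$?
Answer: $9115$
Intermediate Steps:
$p - -2109 = 7006 - -2109 = 7006 + 2109 = 9115$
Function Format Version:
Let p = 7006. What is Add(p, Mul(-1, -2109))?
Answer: 9115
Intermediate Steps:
Add(p, Mul(-1, -2109)) = Add(7006, Mul(-1, -2109)) = Add(7006, 2109) = 9115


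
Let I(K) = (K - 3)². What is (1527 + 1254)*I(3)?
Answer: 0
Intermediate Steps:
I(K) = (-3 + K)²
(1527 + 1254)*I(3) = (1527 + 1254)*(-3 + 3)² = 2781*0² = 2781*0 = 0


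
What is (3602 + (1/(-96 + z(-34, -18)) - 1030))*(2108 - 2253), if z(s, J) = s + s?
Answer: -61162015/164 ≈ -3.7294e+5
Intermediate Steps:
z(s, J) = 2*s
(3602 + (1/(-96 + z(-34, -18)) - 1030))*(2108 - 2253) = (3602 + (1/(-96 + 2*(-34)) - 1030))*(2108 - 2253) = (3602 + (1/(-96 - 68) - 1030))*(-145) = (3602 + (1/(-164) - 1030))*(-145) = (3602 + (-1/164 - 1030))*(-145) = (3602 - 168921/164)*(-145) = (421807/164)*(-145) = -61162015/164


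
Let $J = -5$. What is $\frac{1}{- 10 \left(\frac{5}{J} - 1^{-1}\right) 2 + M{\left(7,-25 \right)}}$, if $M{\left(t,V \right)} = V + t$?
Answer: $\frac{1}{22} \approx 0.045455$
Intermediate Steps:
$\frac{1}{- 10 \left(\frac{5}{J} - 1^{-1}\right) 2 + M{\left(7,-25 \right)}} = \frac{1}{- 10 \left(\frac{5}{-5} - 1^{-1}\right) 2 + \left(-25 + 7\right)} = \frac{1}{- 10 \left(5 \left(- \frac{1}{5}\right) - 1\right) 2 - 18} = \frac{1}{- 10 \left(-1 - 1\right) 2 - 18} = \frac{1}{\left(-10\right) \left(-2\right) 2 - 18} = \frac{1}{20 \cdot 2 - 18} = \frac{1}{40 - 18} = \frac{1}{22}$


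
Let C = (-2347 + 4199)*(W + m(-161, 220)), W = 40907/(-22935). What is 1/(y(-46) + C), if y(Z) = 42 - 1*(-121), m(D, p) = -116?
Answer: -22935/4999193279 ≈ -4.5877e-6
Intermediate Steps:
y(Z) = 163 (y(Z) = 42 + 121 = 163)
W = -40907/22935 (W = 40907*(-1/22935) = -40907/22935 ≈ -1.7836)
C = -5002931684/22935 (C = (-2347 + 4199)*(-40907/22935 - 116) = 1852*(-2701367/22935) = -5002931684/22935 ≈ -2.1814e+5)
1/(y(-46) + C) = 1/(163 - 5002931684/22935) = 1/(-4999193279/22935) = -22935/4999193279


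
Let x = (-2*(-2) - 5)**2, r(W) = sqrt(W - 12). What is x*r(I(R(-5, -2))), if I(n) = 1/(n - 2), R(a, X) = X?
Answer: 7*I/2 ≈ 3.5*I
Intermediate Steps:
I(n) = 1/(-2 + n)
r(W) = sqrt(-12 + W)
x = 1 (x = (4 - 5)**2 = (-1)**2 = 1)
x*r(I(R(-5, -2))) = 1*sqrt(-12 + 1/(-2 - 2)) = 1*sqrt(-12 + 1/(-4)) = 1*sqrt(-12 - 1/4) = 1*sqrt(-49/4) = 1*(7*I/2) = 7*I/2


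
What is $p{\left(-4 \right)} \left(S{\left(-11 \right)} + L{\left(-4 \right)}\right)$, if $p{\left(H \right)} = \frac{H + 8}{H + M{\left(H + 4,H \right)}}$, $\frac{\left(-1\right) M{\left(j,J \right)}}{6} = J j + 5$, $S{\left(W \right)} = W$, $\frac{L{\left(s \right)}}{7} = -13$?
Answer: $12$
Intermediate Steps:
$L{\left(s \right)} = -91$ ($L{\left(s \right)} = 7 \left(-13\right) = -91$)
$M{\left(j,J \right)} = -30 - 6 J j$ ($M{\left(j,J \right)} = - 6 \left(J j + 5\right) = - 6 \left(5 + J j\right) = -30 - 6 J j$)
$p{\left(H \right)} = \frac{8 + H}{-30 + H - 6 H \left(4 + H\right)}$ ($p{\left(H \right)} = \frac{H + 8}{H - \left(30 + 6 H \left(H + 4\right)\right)} = \frac{8 + H}{H - \left(30 + 6 H \left(4 + H\right)\right)} = \frac{8 + H}{-30 + H - 6 H \left(4 + H\right)}$)
$p{\left(-4 \right)} \left(S{\left(-11 \right)} + L{\left(-4 \right)}\right) = \frac{-8 - -4}{30 - -4 + 6 \left(-4\right) \left(4 - 4\right)} \left(-11 - 91\right) = \frac{-8 + 4}{30 + 4 + 6 \left(-4\right) 0} \left(-102\right) = \frac{1}{30 + 4 + 0} \left(-4\right) \left(-102\right) = \frac{1}{34} \left(-4\right) \left(-102\right) = \left(- \frac{2}{17}\right) \left(-102\right) = 12$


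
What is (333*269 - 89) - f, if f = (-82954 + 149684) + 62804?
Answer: -40046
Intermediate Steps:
f = 129534 (f = 66730 + 62804 = 129534)
(333*269 - 89) - f = (333*269 - 89) - 1*129534 = (89577 - 89) - 129534 = 89488 - 129534 = -40046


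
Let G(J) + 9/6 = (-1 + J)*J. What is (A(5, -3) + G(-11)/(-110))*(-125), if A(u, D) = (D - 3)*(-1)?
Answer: -26475/44 ≈ -601.70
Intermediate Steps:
G(J) = -3/2 + J*(-1 + J) (G(J) = -3/2 + (-1 + J)*J = -3/2 + J*(-1 + J))
A(u, D) = 3 - D (A(u, D) = (-3 + D)*(-1) = 3 - D)
(A(5, -3) + G(-11)/(-110))*(-125) = ((3 - 1*(-3)) + (-3/2 + (-11)² - 1*(-11))/(-110))*(-125) = ((3 + 3) + (-3/2 + 121 + 11)*(-1/110))*(-125) = (6 + (261/2)*(-1/110))*(-125) = (6 - 261/220)*(-125) = (1059/220)*(-125) = -26475/44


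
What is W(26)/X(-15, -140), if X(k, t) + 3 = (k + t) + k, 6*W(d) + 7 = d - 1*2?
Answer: -17/1038 ≈ -0.016378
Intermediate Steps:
W(d) = -3/2 + d/6 (W(d) = -7/6 + (d - 1*2)/6 = -7/6 + (d - 2)/6 = -7/6 + (-2 + d)/6 = -7/6 + (-⅓ + d/6) = -3/2 + d/6)
X(k, t) = -3 + t + 2*k (X(k, t) = -3 + ((k + t) + k) = -3 + (t + 2*k) = -3 + t + 2*k)
W(26)/X(-15, -140) = (-3/2 + (⅙)*26)/(-3 - 140 + 2*(-15)) = (-3/2 + 13/3)/(-3 - 140 - 30) = (17/6)/(-173) = (17/6)*(-1/173) = -17/1038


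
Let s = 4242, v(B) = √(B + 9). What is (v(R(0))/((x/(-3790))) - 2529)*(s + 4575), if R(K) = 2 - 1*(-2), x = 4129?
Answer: -22298193 - 33416430*√13/4129 ≈ -2.2327e+7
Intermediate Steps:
R(K) = 4 (R(K) = 2 + 2 = 4)
v(B) = √(9 + B)
(v(R(0))/((x/(-3790))) - 2529)*(s + 4575) = (√(9 + 4)/((4129/(-3790))) - 2529)*(4242 + 4575) = (√13/((4129*(-1/3790))) - 2529)*8817 = (√13/(-4129/3790) - 2529)*8817 = (√13*(-3790/4129) - 2529)*8817 = (-3790*√13/4129 - 2529)*8817 = (-2529 - 3790*√13/4129)*8817 = -22298193 - 33416430*√13/4129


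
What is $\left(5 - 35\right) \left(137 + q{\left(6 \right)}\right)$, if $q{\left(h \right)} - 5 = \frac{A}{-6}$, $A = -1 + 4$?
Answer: $-4245$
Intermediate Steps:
$A = 3$
$q{\left(h \right)} = \frac{9}{2}$ ($q{\left(h \right)} = 5 + \frac{3}{-6} = 5 + 3 \left(- \frac{1}{6}\right) = 5 - \frac{1}{2} = \frac{9}{2}$)
$\left(5 - 35\right) \left(137 + q{\left(6 \right)}\right) = \left(5 - 35\right) \left(137 + \frac{9}{2}\right) = \left(5 - 35\right) \frac{283}{2} = \left(-30\right) \frac{283}{2} = -4245$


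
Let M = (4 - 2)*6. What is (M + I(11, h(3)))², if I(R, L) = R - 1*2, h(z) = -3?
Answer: 441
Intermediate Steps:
I(R, L) = -2 + R (I(R, L) = R - 2 = -2 + R)
M = 12 (M = 2*6 = 12)
(M + I(11, h(3)))² = (12 + (-2 + 11))² = (12 + 9)² = 21² = 441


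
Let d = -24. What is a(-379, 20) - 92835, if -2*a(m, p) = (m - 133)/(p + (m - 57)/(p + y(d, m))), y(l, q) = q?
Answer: -11045929/119 ≈ -92823.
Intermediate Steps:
a(m, p) = -(-133 + m)/(2*(p + (-57 + m)/(m + p))) (a(m, p) = -(m - 133)/(2*(p + (m - 57)/(p + m))) = -(-133 + m)/(2*(p + (-57 + m)/(m + p))))
a(-379, 20) - 92835 = (-1*(-379)**2 + 133*(-379) + 133*20 - 1*(-379)*20)/(2*(-57 - 379 + 20**2 - 379*20)) - 92835 = (-1*143641 - 50407 + 2660 + 7580)/(2*(-57 - 379 + 400 - 7580)) - 92835 = (1/2)*(-143641 - 50407 + 2660 + 7580)/(-7616) - 92835 = (1/2)*(-1/7616)*(-183808) - 92835 = 1436/119 - 92835 = -11045929/119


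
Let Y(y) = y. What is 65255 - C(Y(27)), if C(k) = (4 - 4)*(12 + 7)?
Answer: 65255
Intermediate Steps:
C(k) = 0 (C(k) = 0*19 = 0)
65255 - C(Y(27)) = 65255 - 1*0 = 65255 + 0 = 65255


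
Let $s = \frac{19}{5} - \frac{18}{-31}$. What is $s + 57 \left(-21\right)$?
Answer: $- \frac{184856}{155} \approx -1192.6$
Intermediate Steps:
$s = \frac{679}{155}$ ($s = 19 \cdot \frac{1}{5} - - \frac{18}{31} = \frac{19}{5} + \frac{18}{31} = \frac{679}{155} \approx 4.3806$)
$s + 57 \left(-21\right) = \frac{679}{155} + 57 \left(-21\right) = \frac{679}{155} - 1197 = - \frac{184856}{155}$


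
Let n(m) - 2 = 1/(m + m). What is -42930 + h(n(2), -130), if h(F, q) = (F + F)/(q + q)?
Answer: -22323609/520 ≈ -42930.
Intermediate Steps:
n(m) = 2 + 1/(2*m) (n(m) = 2 + 1/(m + m) = 2 + 1/(2*m))
h(F, q) = F/q (h(F, q) = (2*F)/((2*q)) = (2*F)*(1/(2*q)) = F/q)
-42930 + h(n(2), -130) = -42930 + (2 + (½)/2)/(-130) = -42930 + (2 + (½)*(½))*(-1/130) = -42930 + (2 + ¼)*(-1/130) = -42930 + (9/4)*(-1/130) = -42930 - 9/520 = -22323609/520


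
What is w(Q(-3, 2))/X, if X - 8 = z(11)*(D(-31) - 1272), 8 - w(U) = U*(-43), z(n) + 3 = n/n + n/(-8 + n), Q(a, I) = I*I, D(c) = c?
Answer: -540/6491 ≈ -0.083192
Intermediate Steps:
Q(a, I) = I²
z(n) = -2 + n/(-8 + n) (z(n) = -3 + (n/n + n/(-8 + n)) = -3 + (1 + n/(-8 + n)) = -2 + n/(-8 + n))
w(U) = 8 + 43*U (w(U) = 8 - U*(-43) = 8 - (-43)*U = 8 + 43*U)
X = -6491/3 (X = 8 + ((16 - 1*11)/(-8 + 11))*(-31 - 1272) = 8 + ((16 - 11)/3)*(-1303) = 8 + ((⅓)*5)*(-1303) = 8 + (5/3)*(-1303) = 8 - 6515/3 = -6491/3 ≈ -2163.7)
w(Q(-3, 2))/X = (8 + 43*2²)/(-6491/3) = (8 + 43*4)*(-3/6491) = (8 + 172)*(-3/6491) = 180*(-3/6491) = -540/6491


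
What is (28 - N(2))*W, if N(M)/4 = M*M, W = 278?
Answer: 3336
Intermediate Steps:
N(M) = 4*M² (N(M) = 4*(M*M) = 4*M²)
(28 - N(2))*W = (28 - 4*2²)*278 = (28 - 4*4)*278 = (28 - 1*16)*278 = (28 - 16)*278 = 12*278 = 3336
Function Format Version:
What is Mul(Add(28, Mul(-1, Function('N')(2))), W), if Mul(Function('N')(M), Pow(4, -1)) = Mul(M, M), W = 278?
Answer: 3336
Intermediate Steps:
Function('N')(M) = Mul(4, Pow(M, 2)) (Function('N')(M) = Mul(4, Mul(M, M)) = Mul(4, Pow(M, 2)))
Mul(Add(28, Mul(-1, Function('N')(2))), W) = Mul(Add(28, Mul(-1, Mul(4, Pow(2, 2)))), 278) = Mul(Add(28, Mul(-1, Mul(4, 4))), 278) = Mul(Add(28, Mul(-1, 16)), 278) = Mul(Add(28, -16), 278) = Mul(12, 278) = 3336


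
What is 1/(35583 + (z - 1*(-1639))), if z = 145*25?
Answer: 1/40847 ≈ 2.4482e-5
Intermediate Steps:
z = 3625
1/(35583 + (z - 1*(-1639))) = 1/(35583 + (3625 - 1*(-1639))) = 1/(35583 + (3625 + 1639)) = 1/(35583 + 5264) = 1/40847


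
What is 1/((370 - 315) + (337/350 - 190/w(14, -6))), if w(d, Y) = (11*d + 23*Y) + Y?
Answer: 350/12937 ≈ 0.027054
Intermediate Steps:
w(d, Y) = 11*d + 24*Y
1/((370 - 315) + (337/350 - 190/w(14, -6))) = 1/((370 - 315) + (337/350 - 190/(11*14 + 24*(-6)))) = 1/(55 + (337*(1/350) - 190/(154 - 144))) = 1/(55 + (337/350 - 190/10)) = 1/(55 + (337/350 - 190*⅒)) = 1/(55 + (337/350 - 19)) = 1/(55 - 6313/350) = 1/(12937/350) = 350/12937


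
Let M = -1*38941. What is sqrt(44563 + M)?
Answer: sqrt(5622) ≈ 74.980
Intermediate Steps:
M = -38941
sqrt(44563 + M) = sqrt(44563 - 38941) = sqrt(5622)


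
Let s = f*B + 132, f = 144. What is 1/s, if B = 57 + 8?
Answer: 1/9492 ≈ 0.00010535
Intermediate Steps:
B = 65
s = 9492 (s = 144*65 + 132 = 9360 + 132 = 9492)
1/s = 1/9492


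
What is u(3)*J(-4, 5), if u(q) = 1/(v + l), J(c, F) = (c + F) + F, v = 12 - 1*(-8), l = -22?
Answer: -3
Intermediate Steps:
v = 20 (v = 12 + 8 = 20)
J(c, F) = c + 2*F (J(c, F) = (F + c) + F = c + 2*F)
u(q) = -1/2 (u(q) = 1/(20 - 22) = 1/(-2) = -1/2)
u(3)*J(-4, 5) = -(-4 + 2*5)/2 = -(-4 + 10)/2 = -1/2*6 = -3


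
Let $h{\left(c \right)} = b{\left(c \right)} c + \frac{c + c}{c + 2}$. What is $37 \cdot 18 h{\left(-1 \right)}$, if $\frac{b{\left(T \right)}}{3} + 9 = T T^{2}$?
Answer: $18648$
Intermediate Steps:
$b{\left(T \right)} = -27 + 3 T^{3}$ ($b{\left(T \right)} = -27 + 3 T T^{2} = -27 + 3 T^{3}$)
$h{\left(c \right)} = c \left(-27 + 3 c^{3}\right) + \frac{2 c}{2 + c}$ ($h{\left(c \right)} = \left(-27 + 3 c^{3}\right) c + \frac{c + c}{c + 2} = c \left(-27 + 3 c^{3}\right) + \frac{2 c}{2 + c}$)
$37 \cdot 18 h{\left(-1 \right)} = 37 \cdot 18 \left(- \frac{-52 + 6 \left(-1\right)^{3} + 3 \left(-1\right) \left(-9 + \left(-1\right)^{3}\right)}{2 - 1}\right) = 666 \left(- \frac{-52 + 6 \left(-1\right) + 3 \left(-1\right) \left(-9 - 1\right)}{1}\right) = 666 \left(\left(-1\right) 1 \left(-52 - 6 + 3 \left(-1\right) \left(-10\right)\right)\right) = 666 \left(\left(-1\right) 1 \left(-52 - 6 + 30\right)\right) = 666 \left(\left(-1\right) 1 \left(-28\right)\right) = 666 \cdot 28 = 18648$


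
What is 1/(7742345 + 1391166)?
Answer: 1/9133511 ≈ 1.0949e-7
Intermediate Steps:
1/(7742345 + 1391166) = 1/9133511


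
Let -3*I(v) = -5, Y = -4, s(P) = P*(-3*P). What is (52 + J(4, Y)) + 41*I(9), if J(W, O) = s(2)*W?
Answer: 217/3 ≈ 72.333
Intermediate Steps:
s(P) = -3*P**2
J(W, O) = -12*W (J(W, O) = (-3*2**2)*W = (-3*4)*W = -12*W)
I(v) = 5/3 (I(v) = -1/3*(-5) = 5/3)
(52 + J(4, Y)) + 41*I(9) = (52 - 12*4) + 41*(5/3) = (52 - 48) + 205/3 = 4 + 205/3 = 217/3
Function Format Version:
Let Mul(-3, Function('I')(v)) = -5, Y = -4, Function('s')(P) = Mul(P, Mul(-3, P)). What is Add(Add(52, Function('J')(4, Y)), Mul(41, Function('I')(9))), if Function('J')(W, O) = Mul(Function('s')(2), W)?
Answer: Rational(217, 3) ≈ 72.333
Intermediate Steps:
Function('s')(P) = Mul(-3, Pow(P, 2))
Function('J')(W, O) = Mul(-12, W) (Function('J')(W, O) = Mul(Mul(-3, Pow(2, 2)), W) = Mul(Mul(-3, 4), W) = Mul(-12, W))
Function('I')(v) = Rational(5, 3) (Function('I')(v) = Mul(Rational(-1, 3), -5) = Rational(5, 3))
Add(Add(52, Function('J')(4, Y)), Mul(41, Function('I')(9))) = Add(Add(52, Mul(-12, 4)), Mul(41, Rational(5, 3))) = Add(Add(52, -48), Rational(205, 3)) = Add(4, Rational(205, 3)) = Rational(217, 3)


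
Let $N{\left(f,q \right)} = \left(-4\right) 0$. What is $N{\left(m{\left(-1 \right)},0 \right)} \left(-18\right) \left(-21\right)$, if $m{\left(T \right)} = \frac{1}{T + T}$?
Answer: $0$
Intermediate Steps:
$m{\left(T \right)} = \frac{1}{2 T}$
$N{\left(f,q \right)} = 0$
$N{\left(m{\left(-1 \right)},0 \right)} \left(-18\right) \left(-21\right) = 0 \left(-18\right) \left(-21\right) = 0 \left(-21\right) = 0$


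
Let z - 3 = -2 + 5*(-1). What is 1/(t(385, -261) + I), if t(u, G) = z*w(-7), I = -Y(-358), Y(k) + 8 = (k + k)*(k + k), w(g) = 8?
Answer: -1/512680 ≈ -1.9505e-6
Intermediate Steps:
z = -4 (z = 3 + (-2 + 5*(-1)) = 3 + (-2 - 5) = 3 - 7 = -4)
Y(k) = -8 + 4*k² (Y(k) = -8 + (k + k)*(k + k) = -8 + (2*k)*(2*k) = -8 + 4*k²)
I = -512648 (I = -(-8 + 4*(-358)²) = -(-8 + 4*128164) = -(-8 + 512656) = -1*512648 = -512648)
t(u, G) = -32 (t(u, G) = -4*8 = -32)
1/(t(385, -261) + I) = 1/(-32 - 512648) = 1/(-512680) = -1/512680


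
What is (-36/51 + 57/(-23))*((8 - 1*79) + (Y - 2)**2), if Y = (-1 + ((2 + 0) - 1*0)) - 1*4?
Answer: 2490/17 ≈ 146.47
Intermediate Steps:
Y = -3 (Y = (-1 + (2 + 0)) - 4 = (-1 + 2) - 4 = 1 - 4 = -3)
(-36/51 + 57/(-23))*((8 - 1*79) + (Y - 2)**2) = (-36/51 + 57/(-23))*((8 - 1*79) + (-3 - 2)**2) = (-36*1/51 + 57*(-1/23))*((8 - 79) + (-5)**2) = (-12/17 - 57/23)*(-71 + 25) = -1245/391*(-46) = 2490/17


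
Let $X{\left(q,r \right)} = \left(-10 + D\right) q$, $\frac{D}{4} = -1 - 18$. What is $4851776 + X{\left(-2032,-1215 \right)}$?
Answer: $5026528$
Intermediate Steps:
$D = -76$ ($D = 4 \left(-1 - 18\right) = 4 \left(-19\right) = -76$)
$X{\left(q,r \right)} = - 86 q$ ($X{\left(q,r \right)} = \left(-10 - 76\right) q = - 86 q$)
$4851776 + X{\left(-2032,-1215 \right)} = 4851776 - -174752 = 4851776 + 174752 = 5026528$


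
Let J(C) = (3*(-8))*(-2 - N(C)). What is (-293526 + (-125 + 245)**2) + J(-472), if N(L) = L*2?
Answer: -301734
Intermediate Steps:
N(L) = 2*L
J(C) = 48 + 48*C (J(C) = (3*(-8))*(-2 - 2*C) = -24*(-2 - 2*C) = 48 + 48*C)
(-293526 + (-125 + 245)**2) + J(-472) = (-293526 + (-125 + 245)**2) + (48 + 48*(-472)) = (-293526 + 120**2) + (48 - 22656) = (-293526 + 14400) - 22608 = -279126 - 22608 = -301734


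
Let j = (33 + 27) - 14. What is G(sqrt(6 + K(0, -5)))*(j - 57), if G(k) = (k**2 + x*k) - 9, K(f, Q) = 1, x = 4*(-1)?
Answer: 22 + 44*sqrt(7) ≈ 138.41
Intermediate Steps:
x = -4
G(k) = -9 + k**2 - 4*k (G(k) = (k**2 - 4*k) - 9 = -9 + k**2 - 4*k)
j = 46 (j = 60 - 14 = 46)
G(sqrt(6 + K(0, -5)))*(j - 57) = (-9 + (sqrt(6 + 1))**2 - 4*sqrt(6 + 1))*(46 - 57) = (-9 + (sqrt(7))**2 - 4*sqrt(7))*(-11) = (-9 + 7 - 4*sqrt(7))*(-11) = (-2 - 4*sqrt(7))*(-11) = 22 + 44*sqrt(7)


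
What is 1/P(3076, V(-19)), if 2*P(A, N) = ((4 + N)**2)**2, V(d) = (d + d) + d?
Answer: 2/7890481 ≈ 2.5347e-7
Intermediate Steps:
V(d) = 3*d (V(d) = 2*d + d = 3*d)
P(A, N) = (4 + N)**4/2 (P(A, N) = ((4 + N)**2)**2/2 = (4 + N)**4/2)
1/P(3076, V(-19)) = 1/((4 + 3*(-19))**4/2) = 1/((4 - 57)**4/2) = 1/((1/2)*(-53)**4) = 1/((1/2)*7890481) = 1/(7890481/2) = 2/7890481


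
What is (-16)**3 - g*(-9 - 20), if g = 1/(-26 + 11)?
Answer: -61469/15 ≈ -4097.9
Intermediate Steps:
g = -1/15 (g = 1/(-15) = -1/15 ≈ -0.066667)
(-16)**3 - g*(-9 - 20) = (-16)**3 - (-1)*(-9 - 20)/15 = -4096 - (-1)*(-29)/15 = -4096 - 1*29/15 = -4096 - 29/15 = -61469/15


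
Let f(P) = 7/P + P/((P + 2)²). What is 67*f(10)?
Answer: 18559/360 ≈ 51.553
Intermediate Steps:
f(P) = 7/P + P/(2 + P)² (f(P) = 7/P + P/((2 + P)²) = 7/P + P/(2 + P)²)
67*f(10) = 67*(7/10 + 10/(2 + 10)²) = 67*(7*(⅒) + 10/12²) = 67*(7/10 + 10*(1/144)) = 67*(7/10 + 5/72) = 67*(277/360) = 18559/360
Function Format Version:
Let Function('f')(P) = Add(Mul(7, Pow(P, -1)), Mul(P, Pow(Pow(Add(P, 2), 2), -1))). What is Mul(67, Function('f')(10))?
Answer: Rational(18559, 360) ≈ 51.553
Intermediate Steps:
Function('f')(P) = Add(Mul(7, Pow(P, -1)), Mul(P, Pow(Add(2, P), -2))) (Function('f')(P) = Add(Mul(7, Pow(P, -1)), Mul(P, Pow(Pow(Add(2, P), 2), -1))) = Add(Mul(7, Pow(P, -1)), Mul(P, Pow(Add(2, P), -2))))
Mul(67, Function('f')(10)) = Mul(67, Add(Mul(7, Pow(10, -1)), Mul(10, Pow(Add(2, 10), -2)))) = Mul(67, Add(Mul(7, Rational(1, 10)), Mul(10, Pow(12, -2)))) = Mul(67, Add(Rational(7, 10), Mul(10, Rational(1, 144)))) = Mul(67, Add(Rational(7, 10), Rational(5, 72))) = Mul(67, Rational(277, 360)) = Rational(18559, 360)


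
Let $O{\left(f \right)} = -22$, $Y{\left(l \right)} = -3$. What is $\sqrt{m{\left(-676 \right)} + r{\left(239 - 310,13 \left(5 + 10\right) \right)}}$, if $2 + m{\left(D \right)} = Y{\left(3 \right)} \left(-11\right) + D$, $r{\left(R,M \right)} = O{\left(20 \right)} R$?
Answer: $\sqrt{917} \approx 30.282$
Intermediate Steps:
$r{\left(R,M \right)} = - 22 R$
$m{\left(D \right)} = 31 + D$ ($m{\left(D \right)} = -2 + \left(\left(-3\right) \left(-11\right) + D\right) = -2 + \left(33 + D\right) = 31 + D$)
$\sqrt{m{\left(-676 \right)} + r{\left(239 - 310,13 \left(5 + 10\right) \right)}} = \sqrt{\left(31 - 676\right) - 22 \left(239 - 310\right)} = \sqrt{-645 - -1562} = \sqrt{-645 + 1562} = \sqrt{917}$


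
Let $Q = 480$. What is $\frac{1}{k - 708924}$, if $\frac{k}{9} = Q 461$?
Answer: $\frac{1}{1282596} \approx 7.7967 \cdot 10^{-7}$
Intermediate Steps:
$k = 1991520$ ($k = 9 \cdot 480 \cdot 461 = 9 \cdot 221280 = 1991520$)
$\frac{1}{k - 708924} = \frac{1}{1991520 - 708924} = \frac{1}{1282596}$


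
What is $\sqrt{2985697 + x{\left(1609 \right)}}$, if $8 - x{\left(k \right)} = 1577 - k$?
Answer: $\sqrt{2985737} \approx 1727.9$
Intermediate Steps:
$x{\left(k \right)} = -1569 + k$ ($x{\left(k \right)} = 8 - \left(1577 - k\right) = 8 + \left(-1577 + k\right) = -1569 + k$)
$\sqrt{2985697 + x{\left(1609 \right)}} = \sqrt{2985697 + \left(-1569 + 1609\right)} = \sqrt{2985697 + 40} = \sqrt{2985737}$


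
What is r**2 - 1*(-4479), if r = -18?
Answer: 4803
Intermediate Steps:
r**2 - 1*(-4479) = (-18)**2 - 1*(-4479) = 324 + 4479 = 4803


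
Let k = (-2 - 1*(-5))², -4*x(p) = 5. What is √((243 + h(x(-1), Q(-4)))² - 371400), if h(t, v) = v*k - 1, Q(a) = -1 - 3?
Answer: 2*I*√82241 ≈ 573.55*I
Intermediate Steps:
x(p) = -5/4 (x(p) = -¼*5 = -5/4)
k = 9 (k = (-2 + 5)² = 3² = 9)
Q(a) = -4
h(t, v) = -1 + 9*v (h(t, v) = v*9 - 1 = 9*v - 1 = -1 + 9*v)
√((243 + h(x(-1), Q(-4)))² - 371400) = √((243 + (-1 + 9*(-4)))² - 371400) = √((243 + (-1 - 36))² - 371400) = √((243 - 37)² - 371400) = √(206² - 371400) = √(42436 - 371400) = √(-328964) = 2*I*√82241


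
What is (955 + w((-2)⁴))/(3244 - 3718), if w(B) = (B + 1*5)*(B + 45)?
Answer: -1118/237 ≈ -4.7173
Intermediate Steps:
w(B) = (5 + B)*(45 + B) (w(B) = (B + 5)*(45 + B) = (5 + B)*(45 + B))
(955 + w((-2)⁴))/(3244 - 3718) = (955 + (225 + ((-2)⁴)² + 50*(-2)⁴))/(3244 - 3718) = (955 + (225 + 16² + 50*16))/(-474) = (955 + (225 + 256 + 800))*(-1/474) = (955 + 1281)*(-1/474) = 2236*(-1/474) = -1118/237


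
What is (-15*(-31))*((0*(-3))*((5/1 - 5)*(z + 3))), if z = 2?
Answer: 0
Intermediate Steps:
(-15*(-31))*((0*(-3))*((5/1 - 5)*(z + 3))) = (-15*(-31))*((0*(-3))*((5/1 - 5)*(2 + 3))) = 465*(0*((5*1 - 5)*5)) = 465*(0*((5 - 5)*5)) = 465*(0*(0*5)) = 465*(0*0) = 465*0 = 0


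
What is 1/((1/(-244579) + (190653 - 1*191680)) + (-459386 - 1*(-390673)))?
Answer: -244579/17056939461 ≈ -1.4339e-5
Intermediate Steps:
1/((1/(-244579) + (190653 - 1*191680)) + (-459386 - 1*(-390673))) = 1/((-1/244579 + (190653 - 191680)) + (-459386 + 390673)) = 1/((-1/244579 - 1027) - 68713) = 1/(-251182634/244579 - 68713) = 1/(-17056939461/244579) = -244579/17056939461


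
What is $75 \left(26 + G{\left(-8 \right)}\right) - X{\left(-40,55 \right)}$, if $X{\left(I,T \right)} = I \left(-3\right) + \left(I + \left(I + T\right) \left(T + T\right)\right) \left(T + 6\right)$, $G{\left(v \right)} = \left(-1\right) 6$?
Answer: $-96830$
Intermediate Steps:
$G{\left(v \right)} = -6$
$X{\left(I,T \right)} = - 3 I + \left(6 + T\right) \left(I + 2 T \left(I + T\right)\right)$ ($X{\left(I,T \right)} = - 3 I + \left(I + \left(I + T\right) 2 T\right) \left(6 + T\right) = - 3 I + \left(I + 2 T \left(I + T\right)\right) \left(6 + T\right) = - 3 I + \left(6 + T\right) \left(I + 2 T \left(I + T\right)\right)$)
$75 \left(26 + G{\left(-8 \right)}\right) - X{\left(-40,55 \right)} = 75 \left(26 - 6\right) - \left(2 \cdot 55^{3} + 3 \left(-40\right) + 12 \cdot 55^{2} + 2 \left(-40\right) 55^{2} + 13 \left(-40\right) 55\right) = 75 \cdot 20 - \left(2 \cdot 166375 - 120 + 12 \cdot 3025 + 2 \left(-40\right) 3025 - 28600\right) = 1500 - \left(332750 - 120 + 36300 - 242000 - 28600\right) = 1500 - 98330 = -96830$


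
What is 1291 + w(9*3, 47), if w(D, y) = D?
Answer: 1318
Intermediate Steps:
1291 + w(9*3, 47) = 1291 + 9*3 = 1291 + 27 = 1318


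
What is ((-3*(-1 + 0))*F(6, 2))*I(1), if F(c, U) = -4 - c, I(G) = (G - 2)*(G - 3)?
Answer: -60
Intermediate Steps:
I(G) = (-3 + G)*(-2 + G) (I(G) = (-2 + G)*(-3 + G) = (-3 + G)*(-2 + G))
((-3*(-1 + 0))*F(6, 2))*I(1) = ((-3*(-1 + 0))*(-4 - 1*6))*(6 + 1² - 5*1) = ((-3*(-1))*(-4 - 6))*(6 + 1 - 5) = (3*(-10))*2 = -30*2 = -60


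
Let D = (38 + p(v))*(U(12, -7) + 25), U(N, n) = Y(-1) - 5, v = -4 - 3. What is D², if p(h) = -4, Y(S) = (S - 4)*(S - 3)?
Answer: 1849600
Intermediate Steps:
v = -7
Y(S) = (-4 + S)*(-3 + S)
U(N, n) = 15 (U(N, n) = (12 + (-1)² - 7*(-1)) - 5 = (12 + 1 + 7) - 5 = 20 - 5 = 15)
D = 1360 (D = (38 - 4)*(15 + 25) = 34*40 = 1360)
D² = 1360² = 1849600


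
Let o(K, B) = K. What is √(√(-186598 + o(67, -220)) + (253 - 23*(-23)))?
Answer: √(782 + I*√186531) ≈ 28.943 + 7.4612*I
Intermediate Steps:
√(√(-186598 + o(67, -220)) + (253 - 23*(-23))) = √(√(-186598 + 67) + (253 - 23*(-23))) = √(√(-186531) + (253 + 529)) = √(I*√186531 + 782) = √(782 + I*√186531)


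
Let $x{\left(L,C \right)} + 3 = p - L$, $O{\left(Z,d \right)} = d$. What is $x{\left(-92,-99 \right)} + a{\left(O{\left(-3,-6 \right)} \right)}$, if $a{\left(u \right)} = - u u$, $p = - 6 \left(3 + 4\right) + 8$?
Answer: $19$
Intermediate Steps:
$p = -34$ ($p = \left(-6\right) 7 + 8 = -42 + 8 = -34$)
$a{\left(u \right)} = - u^{2}$
$x{\left(L,C \right)} = -37 - L$ ($x{\left(L,C \right)} = -3 - \left(34 + L\right) = -37 - L$)
$x{\left(-92,-99 \right)} + a{\left(O{\left(-3,-6 \right)} \right)} = \left(-37 - -92\right) - \left(-6\right)^{2} = \left(-37 + 92\right) - 36 = 55 - 36 = 19$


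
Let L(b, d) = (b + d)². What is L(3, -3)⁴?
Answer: 0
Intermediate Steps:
L(3, -3)⁴ = ((3 - 3)²)⁴ = (0²)⁴ = 0⁴ = 0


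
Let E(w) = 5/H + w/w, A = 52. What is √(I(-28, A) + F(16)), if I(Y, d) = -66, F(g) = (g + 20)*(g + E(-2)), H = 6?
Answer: 24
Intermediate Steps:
E(w) = 11/6 (E(w) = 5/6 + w/w = 5*(⅙) + 1 = ⅚ + 1 = 11/6)
F(g) = (20 + g)*(11/6 + g) (F(g) = (g + 20)*(g + 11/6) = (20 + g)*(11/6 + g))
√(I(-28, A) + F(16)) = √(-66 + (110/3 + 16² + (131/6)*16)) = √(-66 + (110/3 + 256 + 1048/3)) = √(-66 + 642) = √576 = 24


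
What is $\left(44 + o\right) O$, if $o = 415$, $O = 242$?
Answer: $111078$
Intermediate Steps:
$\left(44 + o\right) O = \left(44 + 415\right) 242 = 459 \cdot 242 = 111078$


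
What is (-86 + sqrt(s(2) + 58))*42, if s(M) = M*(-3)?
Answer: -3612 + 84*sqrt(13) ≈ -3309.1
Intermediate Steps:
s(M) = -3*M
(-86 + sqrt(s(2) + 58))*42 = (-86 + sqrt(-3*2 + 58))*42 = (-86 + sqrt(-6 + 58))*42 = (-86 + sqrt(52))*42 = (-86 + 2*sqrt(13))*42 = -3612 + 84*sqrt(13)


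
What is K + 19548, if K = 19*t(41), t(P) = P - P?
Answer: 19548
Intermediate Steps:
t(P) = 0
K = 0 (K = 19*0 = 0)
K + 19548 = 0 + 19548 = 19548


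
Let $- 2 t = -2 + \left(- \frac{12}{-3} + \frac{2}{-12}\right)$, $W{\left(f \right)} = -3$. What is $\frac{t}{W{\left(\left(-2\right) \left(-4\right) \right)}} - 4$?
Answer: $- \frac{133}{36} \approx -3.6944$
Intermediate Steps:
$t = - \frac{11}{12}$ ($t = - \frac{-2 + \left(- \frac{12}{-3} + \frac{2}{-12}\right)}{2} = - \frac{-2 + \left(\left(-12\right) \left(- \frac{1}{3}\right) + 2 \left(- \frac{1}{12}\right)\right)}{2} = - \frac{-2 + \left(4 - \frac{1}{6}\right)}{2} = - \frac{-2 + \frac{23}{6}}{2} = \left(- \frac{1}{2}\right) \frac{11}{6} = - \frac{11}{12} \approx -0.91667$)
$\frac{t}{W{\left(\left(-2\right) \left(-4\right) \right)}} - 4 = \frac{1}{-3} \left(- \frac{11}{12}\right) - 4 = \left(- \frac{1}{3}\right) \left(- \frac{11}{12}\right) - 4 = \frac{11}{36} - 4 = - \frac{133}{36}$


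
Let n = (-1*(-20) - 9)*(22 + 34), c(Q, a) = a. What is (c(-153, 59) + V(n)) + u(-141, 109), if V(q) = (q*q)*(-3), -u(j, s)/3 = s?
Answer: -1138636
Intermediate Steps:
u(j, s) = -3*s
n = 616 (n = (20 - 9)*56 = 11*56 = 616)
V(q) = -3*q**2 (V(q) = q**2*(-3) = -3*q**2)
(c(-153, 59) + V(n)) + u(-141, 109) = (59 - 3*616**2) - 3*109 = (59 - 3*379456) - 327 = (59 - 1138368) - 327 = -1138309 - 327 = -1138636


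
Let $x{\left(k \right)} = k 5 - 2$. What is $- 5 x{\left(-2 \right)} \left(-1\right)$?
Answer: $-60$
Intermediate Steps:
$x{\left(k \right)} = -2 + 5 k$ ($x{\left(k \right)} = 5 k - 2 = -2 + 5 k$)
$- 5 x{\left(-2 \right)} \left(-1\right) = - 5 \left(-2 + 5 \left(-2\right)\right) \left(-1\right) = - 5 \left(-2 - 10\right) \left(-1\right) = \left(-5\right) \left(-12\right) \left(-1\right) = 60 \left(-1\right) = -60$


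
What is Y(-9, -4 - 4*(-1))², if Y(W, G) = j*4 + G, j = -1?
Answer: 16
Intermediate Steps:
Y(W, G) = -4 + G (Y(W, G) = -1*4 + G = -4 + G)
Y(-9, -4 - 4*(-1))² = (-4 + (-4 - 4*(-1)))² = (-4 + (-4 + 4))² = (-4 + 0)² = (-4)² = 16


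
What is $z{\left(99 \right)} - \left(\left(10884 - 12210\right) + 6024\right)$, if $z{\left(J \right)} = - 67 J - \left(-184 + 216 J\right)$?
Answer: $-32531$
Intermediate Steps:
$z{\left(J \right)} = 184 - 283 J$ ($z{\left(J \right)} = - 67 J - \left(-184 + 216 J\right) = 184 - 283 J$)
$z{\left(99 \right)} - \left(\left(10884 - 12210\right) + 6024\right) = \left(184 - 28017\right) - \left(\left(10884 - 12210\right) + 6024\right) = \left(184 - 28017\right) - \left(-1326 + 6024\right) = -27833 - 4698 = -32531$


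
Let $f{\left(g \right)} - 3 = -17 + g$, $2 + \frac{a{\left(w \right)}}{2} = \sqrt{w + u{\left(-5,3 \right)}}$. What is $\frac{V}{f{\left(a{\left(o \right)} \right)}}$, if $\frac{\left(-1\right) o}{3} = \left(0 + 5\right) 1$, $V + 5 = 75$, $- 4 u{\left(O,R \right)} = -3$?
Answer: $- \frac{420}{127} - \frac{70 i \sqrt{57}}{381} \approx -3.3071 - 1.3871 i$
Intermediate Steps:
$u{\left(O,R \right)} = \frac{3}{4}$ ($u{\left(O,R \right)} = \left(- \frac{1}{4}\right) \left(-3\right) = \frac{3}{4}$)
$V = 70$ ($V = -5 + 75 = 70$)
$o = -15$ ($o = - 3 \left(0 + 5\right) 1 = - 3 \cdot 5 \cdot 1 = \left(-3\right) 5 = -15$)
$a{\left(w \right)} = -4 + 2 \sqrt{\frac{3}{4} + w}$ ($a{\left(w \right)} = -4 + 2 \sqrt{w + \frac{3}{4}} = -4 + 2 \sqrt{\frac{3}{4} + w}$)
$f{\left(g \right)} = -14 + g$ ($f{\left(g \right)} = 3 + \left(-17 + g\right) = -14 + g$)
$\frac{V}{f{\left(a{\left(o \right)} \right)}} = \frac{70}{-14 - \left(4 - \sqrt{3 + 4 \left(-15\right)}\right)} = \frac{70}{-14 - \left(4 - \sqrt{3 - 60}\right)} = \frac{70}{-14 - \left(4 - \sqrt{-57}\right)} = \frac{70}{-14 - \left(4 - i \sqrt{57}\right)} = \frac{70}{-18 + i \sqrt{57}}$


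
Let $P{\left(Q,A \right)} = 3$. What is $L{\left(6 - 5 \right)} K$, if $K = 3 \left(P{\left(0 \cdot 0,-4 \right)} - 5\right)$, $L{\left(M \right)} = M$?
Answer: $-6$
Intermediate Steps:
$K = -6$ ($K = 3 \left(3 - 5\right) = 3 \left(-2\right) = -6$)
$L{\left(6 - 5 \right)} K = \left(6 - 5\right) \left(-6\right) = 1 \left(-6\right) = -6$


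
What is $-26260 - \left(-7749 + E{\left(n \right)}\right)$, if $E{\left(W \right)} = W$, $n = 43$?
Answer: $-18554$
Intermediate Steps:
$-26260 - \left(-7749 + E{\left(n \right)}\right) = -26260 - \left(-7749 + 43\right) = -26260 - -7706 = -26260 + 7706 = -18554$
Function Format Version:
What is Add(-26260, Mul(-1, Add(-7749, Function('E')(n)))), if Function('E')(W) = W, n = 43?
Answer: -18554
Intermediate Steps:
Add(-26260, Mul(-1, Add(-7749, Function('E')(n)))) = Add(-26260, Mul(-1, Add(-7749, 43))) = Add(-26260, Mul(-1, -7706)) = Add(-26260, 7706) = -18554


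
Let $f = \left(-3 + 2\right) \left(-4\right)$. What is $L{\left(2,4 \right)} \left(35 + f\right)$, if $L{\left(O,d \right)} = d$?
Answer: $156$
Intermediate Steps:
$f = 4$ ($f = \left(-1\right) \left(-4\right) = 4$)
$L{\left(2,4 \right)} \left(35 + f\right) = 4 \left(35 + 4\right) = 4 \cdot 39 = 156$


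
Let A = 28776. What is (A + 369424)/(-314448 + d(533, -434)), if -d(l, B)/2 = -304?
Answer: -9955/7846 ≈ -1.2688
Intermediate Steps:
d(l, B) = 608 (d(l, B) = -2*(-304) = 608)
(A + 369424)/(-314448 + d(533, -434)) = (28776 + 369424)/(-314448 + 608) = 398200/(-313840) = 398200*(-1/313840) = -9955/7846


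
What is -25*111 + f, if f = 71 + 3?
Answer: -2701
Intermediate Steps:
f = 74
-25*111 + f = -25*111 + 74 = -2775 + 74 = -2701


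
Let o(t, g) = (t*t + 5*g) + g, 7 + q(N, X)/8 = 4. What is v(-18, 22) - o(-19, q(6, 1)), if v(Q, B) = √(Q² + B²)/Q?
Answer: -217 - √202/9 ≈ -218.58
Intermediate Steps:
q(N, X) = -24 (q(N, X) = -56 + 8*4 = -56 + 32 = -24)
o(t, g) = t² + 6*g (o(t, g) = (t² + 5*g) + g = t² + 6*g)
v(Q, B) = √(B² + Q²)/Q
v(-18, 22) - o(-19, q(6, 1)) = √(22² + (-18)²)/(-18) - ((-19)² + 6*(-24)) = -√(484 + 324)/18 - (361 - 144) = -√202/9 - 1*217 = -√202/9 - 217 = -217 - √202/9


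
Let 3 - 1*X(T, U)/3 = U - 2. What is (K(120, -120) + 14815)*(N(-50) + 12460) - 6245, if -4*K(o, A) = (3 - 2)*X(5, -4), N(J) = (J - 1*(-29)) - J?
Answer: 739735957/4 ≈ 1.8493e+8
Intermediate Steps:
X(T, U) = 15 - 3*U (X(T, U) = 9 - 3*(U - 2) = 9 - 3*(-2 + U) = 9 + (6 - 3*U) = 15 - 3*U)
N(J) = 29 (N(J) = (J + 29) - J = (29 + J) - J = 29)
K(o, A) = -27/4 (K(o, A) = -(3 - 2)*(15 - 3*(-4))/4 = -(15 + 12)/4 = -27/4)
(K(120, -120) + 14815)*(N(-50) + 12460) - 6245 = (-27/4 + 14815)*(29 + 12460) - 6245 = (59233/4)*12489 - 6245 = 739760937/4 - 6245 = 739735957/4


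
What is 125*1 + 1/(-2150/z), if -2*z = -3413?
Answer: 534087/4300 ≈ 124.21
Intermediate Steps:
z = 3413/2 (z = -½*(-3413) = 3413/2 ≈ 1706.5)
125*1 + 1/(-2150/z) = 125*1 + 1/(-2150/3413/2) = 125 + 1/(-2150*2/3413) = 125 + 1/(-4300/3413) = 125 - 3413/4300 = 534087/4300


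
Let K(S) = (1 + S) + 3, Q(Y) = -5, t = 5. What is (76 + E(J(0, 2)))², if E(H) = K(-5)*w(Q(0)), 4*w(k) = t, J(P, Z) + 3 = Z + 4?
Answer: 89401/16 ≈ 5587.6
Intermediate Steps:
J(P, Z) = 1 + Z (J(P, Z) = -3 + (Z + 4) = -3 + (4 + Z) = 1 + Z)
K(S) = 4 + S
w(k) = 5/4 (w(k) = (¼)*5 = 5/4)
E(H) = -5/4 (E(H) = (4 - 5)*(5/4) = -1*5/4 = -5/4)
(76 + E(J(0, 2)))² = (76 - 5/4)² = (299/4)² = 89401/16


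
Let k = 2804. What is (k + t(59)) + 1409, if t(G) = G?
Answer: 4272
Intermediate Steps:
(k + t(59)) + 1409 = (2804 + 59) + 1409 = 2863 + 1409 = 4272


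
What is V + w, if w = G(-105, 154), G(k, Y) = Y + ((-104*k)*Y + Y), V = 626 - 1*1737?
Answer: 1680877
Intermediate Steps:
V = -1111 (V = 626 - 1737 = -1111)
G(k, Y) = 2*Y - 104*Y*k (G(k, Y) = Y + (-104*Y*k + Y) = Y + (Y - 104*Y*k) = 2*Y - 104*Y*k)
w = 1681988 (w = 2*154*(1 - 52*(-105)) = 2*154*(1 + 5460) = 2*154*5461 = 1681988)
V + w = -1111 + 1681988 = 1680877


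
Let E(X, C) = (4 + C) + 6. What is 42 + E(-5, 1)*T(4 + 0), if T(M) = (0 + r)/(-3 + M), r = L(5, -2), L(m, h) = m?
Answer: 97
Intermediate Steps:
E(X, C) = 10 + C
r = 5
T(M) = 5/(-3 + M) (T(M) = (0 + 5)/(-3 + M) = 5/(-3 + M))
42 + E(-5, 1)*T(4 + 0) = 42 + (10 + 1)*(5/(-3 + (4 + 0))) = 42 + 11*(5/(-3 + 4)) = 42 + 11*(5/1) = 42 + 11*(5*1) = 42 + 11*5 = 42 + 55 = 97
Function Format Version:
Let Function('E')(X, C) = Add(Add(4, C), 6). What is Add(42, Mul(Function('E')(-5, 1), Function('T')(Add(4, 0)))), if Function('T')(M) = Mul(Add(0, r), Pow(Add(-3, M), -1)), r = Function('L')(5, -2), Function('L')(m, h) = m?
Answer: 97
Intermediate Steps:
Function('E')(X, C) = Add(10, C)
r = 5
Function('T')(M) = Mul(5, Pow(Add(-3, M), -1)) (Function('T')(M) = Mul(Add(0, 5), Pow(Add(-3, M), -1)) = Mul(5, Pow(Add(-3, M), -1)))
Add(42, Mul(Function('E')(-5, 1), Function('T')(Add(4, 0)))) = Add(42, Mul(Add(10, 1), Mul(5, Pow(Add(-3, Add(4, 0)), -1)))) = Add(42, Mul(11, Mul(5, Pow(Add(-3, 4), -1)))) = Add(42, Mul(11, Mul(5, Pow(1, -1)))) = Add(42, Mul(11, Mul(5, 1))) = Add(42, Mul(11, 5)) = Add(42, 55) = 97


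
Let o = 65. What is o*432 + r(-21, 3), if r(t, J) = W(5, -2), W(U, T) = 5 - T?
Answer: 28087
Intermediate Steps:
r(t, J) = 7 (r(t, J) = 5 - 1*(-2) = 5 + 2 = 7)
o*432 + r(-21, 3) = 65*432 + 7 = 28080 + 7 = 28087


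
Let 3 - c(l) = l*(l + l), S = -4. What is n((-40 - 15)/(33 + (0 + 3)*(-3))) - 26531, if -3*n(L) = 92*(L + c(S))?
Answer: -460285/18 ≈ -25571.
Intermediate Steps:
c(l) = 3 - 2*l**2 (c(l) = 3 - l*(l + l) = 3 - l*2*l = 3 - 2*l**2)
n(L) = 2668/3 - 92*L/3 (n(L) = -92*(L + (3 - 2*(-4)**2))/3 = -92*(L + (3 - 2*16))/3 = -92*(L + (3 - 32))/3 = -92*(L - 29)/3 = -92*(-29 + L)/3 = -(-2668 + 92*L)/3 = 2668/3 - 92*L/3)
n((-40 - 15)/(33 + (0 + 3)*(-3))) - 26531 = (2668/3 - 92*(-40 - 15)/(3*(33 + (0 + 3)*(-3)))) - 26531 = (2668/3 - (-5060)/(3*(33 + 3*(-3)))) - 26531 = (2668/3 - (-5060)/(3*(33 - 9))) - 26531 = (2668/3 - (-5060)/(3*24)) - 26531 = (2668/3 - 92/3*(-55/24)) - 26531 = (2668/3 + 1265/18) - 26531 = 17273/18 - 26531 = -460285/18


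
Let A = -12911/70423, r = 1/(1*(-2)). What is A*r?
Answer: 12911/140846 ≈ 0.091668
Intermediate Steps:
r = -1/2 (r = 1/(-2) = -1/2 ≈ -0.50000)
A = -12911/70423 (A = -12911*1/70423 = -12911/70423 ≈ -0.18334)
A*r = -12911/70423*(-1/2) = 12911/140846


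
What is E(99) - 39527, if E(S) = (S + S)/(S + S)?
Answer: -39526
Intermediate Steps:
E(S) = 1 (E(S) = (2*S)/((2*S)) = (2*S)*(1/(2*S)) = 1)
E(99) - 39527 = 1 - 39527 = -39526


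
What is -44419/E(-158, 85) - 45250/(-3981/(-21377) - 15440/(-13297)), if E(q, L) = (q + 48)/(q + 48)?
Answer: -29874620948553/382996237 ≈ -78002.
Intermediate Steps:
E(q, L) = 1 (E(q, L) = (48 + q)/(48 + q) = 1)
-44419/E(-158, 85) - 45250/(-3981/(-21377) - 15440/(-13297)) = -44419/1 - 45250/(-3981/(-21377) - 15440/(-13297)) = -44419*1 - 45250/(-3981*(-1/21377) - 15440*(-1/13297)) = -44419 - 45250/(3981/21377 + 15440/13297) = -44419 - 45250/382996237/284249969 = -44419 - 45250*284249969/382996237 = -44419 - 12862311097250/382996237 = -29874620948553/382996237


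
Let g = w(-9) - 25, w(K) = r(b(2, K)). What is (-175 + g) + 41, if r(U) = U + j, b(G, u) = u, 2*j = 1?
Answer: -335/2 ≈ -167.50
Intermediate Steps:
j = ½ (j = (½)*1 = ½ ≈ 0.50000)
r(U) = ½ + U (r(U) = U + ½ = ½ + U)
w(K) = ½ + K
g = -67/2 (g = (½ - 9) - 25 = -17/2 - 25 = -67/2 ≈ -33.500)
(-175 + g) + 41 = (-175 - 67/2) + 41 = -417/2 + 41 = -335/2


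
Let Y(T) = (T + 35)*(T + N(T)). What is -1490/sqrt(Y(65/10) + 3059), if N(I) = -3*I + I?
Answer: -2980*sqrt(11157)/11157 ≈ -28.213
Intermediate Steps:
N(I) = -2*I
Y(T) = -T*(35 + T) (Y(T) = (T + 35)*(T - 2*T) = (35 + T)*(-T) = -T*(35 + T))
-1490/sqrt(Y(65/10) + 3059) = -1490/sqrt((65/10)*(-35 - 65/10) + 3059) = -1490/sqrt((65*(1/10))*(-35 - 65/10) + 3059) = -1490/sqrt(13*(-35 - 1*13/2)/2 + 3059) = -1490/sqrt(13*(-35 - 13/2)/2 + 3059) = -1490/sqrt((13/2)*(-83/2) + 3059) = -1490/sqrt(-1079/4 + 3059) = -1490*2*sqrt(11157)/11157 = -2980*sqrt(11157)/11157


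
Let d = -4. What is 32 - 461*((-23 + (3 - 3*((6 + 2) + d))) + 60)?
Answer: -12876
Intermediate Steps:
32 - 461*((-23 + (3 - 3*((6 + 2) + d))) + 60) = 32 - 461*((-23 + (3 - 3*((6 + 2) - 4))) + 60) = 32 - 461*((-23 + (3 - 3*(8 - 4))) + 60) = 32 - 461*((-23 + (3 - 3*4)) + 60) = 32 - 461*((-23 + (3 - 12)) + 60) = 32 - 461*((-23 - 9) + 60) = 32 - 461*(-32 + 60) = 32 - 461*28 = 32 - 12908 = -12876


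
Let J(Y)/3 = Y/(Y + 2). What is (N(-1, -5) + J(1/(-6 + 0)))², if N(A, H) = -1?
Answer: 196/121 ≈ 1.6198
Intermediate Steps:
J(Y) = 3*Y/(2 + Y) (J(Y) = 3*(Y/(Y + 2)) = 3*(Y/(2 + Y)) = 3*Y/(2 + Y))
(N(-1, -5) + J(1/(-6 + 0)))² = (-1 + 3/((-6 + 0)*(2 + 1/(-6 + 0))))² = (-1 + 3/(-6*(2 + 1/(-6))))² = (-1 + 3*(-⅙)/(2 - ⅙))² = (-1 + 3*(-⅙)/(11/6))² = (-1 + 3*(-⅙)*(6/11))² = (-1 - 3/11)² = (-14/11)² = 196/121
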